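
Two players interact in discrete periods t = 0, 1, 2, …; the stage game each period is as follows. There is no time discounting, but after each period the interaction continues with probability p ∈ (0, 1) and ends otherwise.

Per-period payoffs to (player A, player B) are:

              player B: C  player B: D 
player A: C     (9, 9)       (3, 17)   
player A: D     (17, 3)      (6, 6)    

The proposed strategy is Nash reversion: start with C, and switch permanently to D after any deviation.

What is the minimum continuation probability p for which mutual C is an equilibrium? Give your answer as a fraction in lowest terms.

With no time discounting, the continuation probability p plays the role of the discount factor.
Grim-trigger IC: 9/(1−p) ≥ 17 + 6p/(1−p) ⇒ p ≥ (17−9)/(17−6) = 8/11.

8/11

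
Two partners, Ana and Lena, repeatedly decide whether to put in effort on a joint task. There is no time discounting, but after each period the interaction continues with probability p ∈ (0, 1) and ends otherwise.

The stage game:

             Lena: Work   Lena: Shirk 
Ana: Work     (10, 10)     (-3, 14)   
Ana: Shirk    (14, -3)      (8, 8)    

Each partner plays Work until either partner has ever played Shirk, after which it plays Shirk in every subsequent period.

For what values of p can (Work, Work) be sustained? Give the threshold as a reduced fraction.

With no time discounting, the continuation probability p plays the role of the discount factor.
Grim-trigger IC: 10/(1−p) ≥ 14 + 8p/(1−p) ⇒ p ≥ (14−10)/(14−8) = 2/3.

2/3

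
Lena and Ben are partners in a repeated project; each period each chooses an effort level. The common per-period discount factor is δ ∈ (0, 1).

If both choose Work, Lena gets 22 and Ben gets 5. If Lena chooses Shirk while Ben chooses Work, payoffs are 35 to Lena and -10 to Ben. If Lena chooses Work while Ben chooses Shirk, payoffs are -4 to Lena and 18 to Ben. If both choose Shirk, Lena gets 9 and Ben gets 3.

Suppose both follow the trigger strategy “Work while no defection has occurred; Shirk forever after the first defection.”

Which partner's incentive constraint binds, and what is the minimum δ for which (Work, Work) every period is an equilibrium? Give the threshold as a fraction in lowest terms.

Ben; δ ≥ 13/15

For Lena: deviation gain 35−22 = 13, per-period punishment loss 22−9 = 13. IC gives δ ≥ 13/26 = 1/2.
For Ben: gain 13, loss 2 per period, so δ ≥ 13/15.
The tighter constraint is Ben's, so cooperation needs δ ≥ 13/15.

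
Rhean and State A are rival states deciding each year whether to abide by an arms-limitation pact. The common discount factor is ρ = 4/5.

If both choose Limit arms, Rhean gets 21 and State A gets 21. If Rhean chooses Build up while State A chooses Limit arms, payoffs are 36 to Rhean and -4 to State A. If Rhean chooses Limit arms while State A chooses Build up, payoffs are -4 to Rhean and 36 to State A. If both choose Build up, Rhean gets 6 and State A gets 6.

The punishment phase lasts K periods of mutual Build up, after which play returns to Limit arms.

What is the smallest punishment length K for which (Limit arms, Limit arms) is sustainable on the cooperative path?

No profitable deviation requires (21−6)(ρ+…+ρ^K) ≥ 36−21, i.e. ρ+…+ρ^K ≥ 1 ≈ 1.0000.
With ρ = 4/5, the partial sums are K=1: 0.8000, K=2: 1.4400.
K = 2 is the first length at which the sum reaches 1.0000.

2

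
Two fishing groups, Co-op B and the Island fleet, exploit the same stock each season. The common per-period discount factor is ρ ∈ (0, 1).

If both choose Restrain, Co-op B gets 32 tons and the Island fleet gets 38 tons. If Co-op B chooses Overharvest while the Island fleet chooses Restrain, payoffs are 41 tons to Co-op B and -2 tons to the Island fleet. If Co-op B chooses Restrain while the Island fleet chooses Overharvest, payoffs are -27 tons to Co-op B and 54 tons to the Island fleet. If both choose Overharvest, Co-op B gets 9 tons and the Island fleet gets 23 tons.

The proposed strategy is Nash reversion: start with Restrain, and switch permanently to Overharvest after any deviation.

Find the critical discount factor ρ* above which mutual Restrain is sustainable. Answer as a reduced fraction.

16/31

Co-op B's threshold: (41−32)/(41−9) = 9/32.
the Island fleet's threshold: (54−38)/(54−23) = 16/31.
9/32 < 16/31, so the Island fleet binds and ρ* = 16/31.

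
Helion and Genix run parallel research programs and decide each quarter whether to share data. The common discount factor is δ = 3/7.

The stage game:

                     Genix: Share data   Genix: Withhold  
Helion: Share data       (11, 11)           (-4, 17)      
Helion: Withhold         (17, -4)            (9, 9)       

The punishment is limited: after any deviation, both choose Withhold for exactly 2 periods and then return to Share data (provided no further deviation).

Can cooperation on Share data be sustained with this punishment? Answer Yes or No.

Comparing payoff streams over the 3 periods until play realigns: cooperate → 11(1+δ+…+δ^2); deviate → 17 + 9(δ+…+δ^2).
Cooperation is sustained iff (11−9)(δ+…+δ^2) ≥ 17−11.
δ+…+δ^2 = 3/7·(1−(3/7)^2)/(1−3/7) = 0.6122, and (17−11)/(11−9) = 3.0000.
0.6122 < 3.0000, so cooperation is not sustainable.

No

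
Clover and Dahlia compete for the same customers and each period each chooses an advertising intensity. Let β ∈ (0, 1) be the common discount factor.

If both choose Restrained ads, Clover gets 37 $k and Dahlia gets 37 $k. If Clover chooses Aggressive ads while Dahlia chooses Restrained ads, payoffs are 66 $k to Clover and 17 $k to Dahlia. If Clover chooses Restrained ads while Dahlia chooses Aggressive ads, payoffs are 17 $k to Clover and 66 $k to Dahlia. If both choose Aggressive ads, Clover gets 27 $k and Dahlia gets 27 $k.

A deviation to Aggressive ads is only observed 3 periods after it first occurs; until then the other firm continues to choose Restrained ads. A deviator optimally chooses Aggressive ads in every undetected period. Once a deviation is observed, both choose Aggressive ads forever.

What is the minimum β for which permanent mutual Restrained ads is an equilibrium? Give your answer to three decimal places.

A deviator earns 66 for 3 periods, then 27 forever; cooperating earns 37 forever. Multiplying the IC by (1−β):
37 ≥ 66(1−β^3) + 27β^3, so 39·β^3 ≥ 29 and β^3 ≥ 29/39.
β ≥ (29/39)^(1/3) ≈ 0.906.

0.906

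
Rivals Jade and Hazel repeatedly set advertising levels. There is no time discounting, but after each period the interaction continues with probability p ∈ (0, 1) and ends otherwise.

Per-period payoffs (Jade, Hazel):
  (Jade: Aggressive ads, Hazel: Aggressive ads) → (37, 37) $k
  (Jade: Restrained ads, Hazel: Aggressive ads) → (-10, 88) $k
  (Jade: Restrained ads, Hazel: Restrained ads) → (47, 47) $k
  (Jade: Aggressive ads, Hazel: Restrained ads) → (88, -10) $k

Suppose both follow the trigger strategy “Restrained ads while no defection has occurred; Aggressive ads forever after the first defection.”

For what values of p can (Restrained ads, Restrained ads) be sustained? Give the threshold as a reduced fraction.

Expected cooperation value is 47 + p·47 + p²·47 + … = 47/(1−p); deviation gives 88 + p·37/(1−p).
47 ≥ 88(1−p) + 37p ⇒ 51p ≥ 41 ⇒ p ≥ 41/51.

41/51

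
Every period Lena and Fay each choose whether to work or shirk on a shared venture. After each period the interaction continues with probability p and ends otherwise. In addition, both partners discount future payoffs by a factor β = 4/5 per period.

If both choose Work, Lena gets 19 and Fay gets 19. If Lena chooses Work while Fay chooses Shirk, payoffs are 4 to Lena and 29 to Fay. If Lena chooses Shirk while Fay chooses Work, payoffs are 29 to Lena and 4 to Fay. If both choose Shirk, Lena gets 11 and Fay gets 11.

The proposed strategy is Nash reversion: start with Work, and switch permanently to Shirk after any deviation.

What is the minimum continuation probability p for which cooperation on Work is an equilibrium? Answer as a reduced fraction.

25/36

Expected continuation weight on next period's payoff is β·p = 4/5·p, which plays the role of the discount factor.
Cooperation requires 4/5·p ≥ (29−19)/(29−11) = 5/9, hence p ≥ 25/36.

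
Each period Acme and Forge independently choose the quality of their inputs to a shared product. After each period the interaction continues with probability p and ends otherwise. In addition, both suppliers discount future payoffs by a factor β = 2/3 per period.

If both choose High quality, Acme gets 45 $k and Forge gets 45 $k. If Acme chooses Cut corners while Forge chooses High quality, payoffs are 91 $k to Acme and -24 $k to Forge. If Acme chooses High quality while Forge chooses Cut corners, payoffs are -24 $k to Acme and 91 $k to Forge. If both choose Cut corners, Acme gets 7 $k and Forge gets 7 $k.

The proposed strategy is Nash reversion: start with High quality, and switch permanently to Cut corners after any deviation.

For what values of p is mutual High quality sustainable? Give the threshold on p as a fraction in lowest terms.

23/28

Expected continuation weight on next period's payoff is β·p = 2/3·p, which plays the role of the discount factor.
Cooperation requires 2/3·p ≥ (91−45)/(91−7) = 23/42, hence p ≥ 23/28.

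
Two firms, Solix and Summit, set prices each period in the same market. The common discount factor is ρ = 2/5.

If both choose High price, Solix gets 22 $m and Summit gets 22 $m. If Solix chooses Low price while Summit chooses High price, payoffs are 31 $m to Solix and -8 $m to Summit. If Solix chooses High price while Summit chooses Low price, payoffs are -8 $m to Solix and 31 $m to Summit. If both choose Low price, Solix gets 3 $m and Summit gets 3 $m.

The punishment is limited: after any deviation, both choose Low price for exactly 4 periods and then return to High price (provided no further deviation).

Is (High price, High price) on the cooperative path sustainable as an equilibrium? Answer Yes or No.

Comparing payoff streams over the 5 periods until play realigns: cooperate → 22(1+ρ+…+ρ^4); deviate → 31 + 3(ρ+…+ρ^4).
Cooperation is sustained iff (22−3)(ρ+…+ρ^4) ≥ 31−22.
ρ+…+ρ^4 = 2/5·(1−(2/5)^4)/(1−2/5) = 0.6496, and (31−22)/(22−3) = 0.4737.
0.6496 ≥ 0.4737, so cooperation is sustainable.

Yes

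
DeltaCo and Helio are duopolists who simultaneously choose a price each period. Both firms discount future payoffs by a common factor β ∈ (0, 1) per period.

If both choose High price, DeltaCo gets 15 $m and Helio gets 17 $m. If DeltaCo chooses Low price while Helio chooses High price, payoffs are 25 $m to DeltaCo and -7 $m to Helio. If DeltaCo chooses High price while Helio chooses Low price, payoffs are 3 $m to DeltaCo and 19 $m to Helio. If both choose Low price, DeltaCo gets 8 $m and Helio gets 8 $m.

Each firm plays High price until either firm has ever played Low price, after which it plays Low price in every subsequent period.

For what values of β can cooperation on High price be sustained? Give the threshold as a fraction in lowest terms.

10/17

DeltaCo: cooperation gives 15 each period; deviation gives 25 once then 8 forever.
  15/(1−β) ≥ 25 + 8β/(1−β) ⇒ β ≥ 10/17.
Helio: cooperation gives 17 each period; deviation gives 19 once then 8 forever.
  β ≥ 2/11.
Both must hold, so the binding constraint is DeltaCo's: β ≥ 10/17.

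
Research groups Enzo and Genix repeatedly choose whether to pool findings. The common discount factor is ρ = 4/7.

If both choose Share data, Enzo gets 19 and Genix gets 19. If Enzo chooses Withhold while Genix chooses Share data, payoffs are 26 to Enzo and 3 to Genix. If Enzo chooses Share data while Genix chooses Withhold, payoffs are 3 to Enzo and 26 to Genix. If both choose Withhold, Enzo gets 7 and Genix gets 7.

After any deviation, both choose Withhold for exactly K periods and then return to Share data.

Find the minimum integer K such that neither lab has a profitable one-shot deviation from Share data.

2

Need Σ_{k=1}^{K} ρ^k ≥ (26−19)/(19−7) = 0.5833 at ρ = 4/7.
At K = 1 the sum is 0.5714 < 0.5833; at K = 2 it is 0.8980 ≥ 0.5833.
So the minimum punishment length is K = 2.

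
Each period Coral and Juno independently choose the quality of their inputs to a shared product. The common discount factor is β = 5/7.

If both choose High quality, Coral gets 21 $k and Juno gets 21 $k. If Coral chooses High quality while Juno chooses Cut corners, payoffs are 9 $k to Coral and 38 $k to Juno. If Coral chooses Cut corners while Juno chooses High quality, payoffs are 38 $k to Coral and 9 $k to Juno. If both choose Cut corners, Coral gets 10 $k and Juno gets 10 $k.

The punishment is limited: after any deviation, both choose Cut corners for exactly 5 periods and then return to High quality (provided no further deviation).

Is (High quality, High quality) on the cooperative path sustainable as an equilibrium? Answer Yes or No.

Yes

IC: β+…+β^5 ≥ (38−21)/(21−10) = 17/11.
At β = 5/7: partial sum = 2.0352 ≥ 1.5455. Cooperation sustainable.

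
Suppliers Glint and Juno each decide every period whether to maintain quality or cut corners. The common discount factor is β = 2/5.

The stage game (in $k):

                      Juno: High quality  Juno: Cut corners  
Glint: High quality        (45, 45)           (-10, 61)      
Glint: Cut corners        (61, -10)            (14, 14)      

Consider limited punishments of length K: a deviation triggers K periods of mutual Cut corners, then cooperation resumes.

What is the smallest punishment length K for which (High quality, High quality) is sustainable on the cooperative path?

2

IC: β(1−β^K)/(1−β) ≥ (61−45)/(45−14) = 16/31.
With β = 2/5: need 1 − β^K ≥ 16/31·(1−2/5)/(2/5), i.e. β^K ≤ 0.2258.
Since (2/5)^1 = 0.4000 and (2/5)^2 = 0.1600, the smallest such K is 2.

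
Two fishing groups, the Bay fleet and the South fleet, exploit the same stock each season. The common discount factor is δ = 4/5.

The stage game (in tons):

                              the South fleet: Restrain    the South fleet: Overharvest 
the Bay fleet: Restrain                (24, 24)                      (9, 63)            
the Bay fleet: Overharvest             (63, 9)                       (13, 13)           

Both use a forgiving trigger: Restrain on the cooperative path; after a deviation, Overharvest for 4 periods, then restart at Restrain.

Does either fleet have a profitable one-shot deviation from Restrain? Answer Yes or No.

IC: δ+…+δ^4 ≥ (63−24)/(24−13) = 39/11.
At δ = 4/5: partial sum = 2.3616 < 3.5455. Cooperation not sustainable.

Yes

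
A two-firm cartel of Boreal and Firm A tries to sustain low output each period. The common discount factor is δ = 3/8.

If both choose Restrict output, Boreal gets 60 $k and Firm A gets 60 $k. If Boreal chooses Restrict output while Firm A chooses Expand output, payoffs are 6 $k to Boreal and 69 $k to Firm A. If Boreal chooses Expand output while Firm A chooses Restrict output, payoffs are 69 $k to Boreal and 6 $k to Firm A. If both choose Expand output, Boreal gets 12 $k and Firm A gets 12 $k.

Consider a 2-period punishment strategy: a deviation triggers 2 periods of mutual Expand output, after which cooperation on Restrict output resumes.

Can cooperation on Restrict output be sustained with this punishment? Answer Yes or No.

Comparing payoff streams over the 3 periods until play realigns: cooperate → 60(1+δ+…+δ^2); deviate → 69 + 12(δ+…+δ^2).
Cooperation is sustained iff (60−12)(δ+…+δ^2) ≥ 69−60.
δ+…+δ^2 = 3/8·(1−(3/8)^2)/(1−3/8) = 0.5156, and (69−60)/(60−12) = 0.1875.
0.5156 ≥ 0.1875, so cooperation is sustainable.

Yes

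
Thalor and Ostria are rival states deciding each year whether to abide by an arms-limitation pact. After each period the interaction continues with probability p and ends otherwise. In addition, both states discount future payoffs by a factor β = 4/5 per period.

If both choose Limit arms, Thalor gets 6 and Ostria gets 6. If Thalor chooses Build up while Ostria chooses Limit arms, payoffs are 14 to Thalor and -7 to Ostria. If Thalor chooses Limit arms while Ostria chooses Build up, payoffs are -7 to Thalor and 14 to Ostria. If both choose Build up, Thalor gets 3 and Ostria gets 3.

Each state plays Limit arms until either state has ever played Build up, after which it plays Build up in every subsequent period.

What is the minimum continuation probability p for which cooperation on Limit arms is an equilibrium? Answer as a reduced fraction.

10/11

With continuation probability p and discount β, the effective per-period discount factor is βp.
Grim-trigger IC: βp ≥ (14−6)/(14−3) = 8/11.
So p ≥ (8/11)/(4/5) = 10/11.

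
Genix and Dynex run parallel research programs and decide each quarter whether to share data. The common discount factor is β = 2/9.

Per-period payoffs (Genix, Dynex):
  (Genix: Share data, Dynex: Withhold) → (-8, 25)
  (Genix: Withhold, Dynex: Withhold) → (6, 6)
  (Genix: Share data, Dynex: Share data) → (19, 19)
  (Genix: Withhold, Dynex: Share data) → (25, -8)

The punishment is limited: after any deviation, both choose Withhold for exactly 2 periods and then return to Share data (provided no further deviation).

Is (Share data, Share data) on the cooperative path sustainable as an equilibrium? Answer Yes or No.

IC: β+…+β^2 ≥ (25−19)/(19−6) = 6/13.
At β = 2/9: partial sum = 0.2716 < 0.4615. Cooperation not sustainable.

No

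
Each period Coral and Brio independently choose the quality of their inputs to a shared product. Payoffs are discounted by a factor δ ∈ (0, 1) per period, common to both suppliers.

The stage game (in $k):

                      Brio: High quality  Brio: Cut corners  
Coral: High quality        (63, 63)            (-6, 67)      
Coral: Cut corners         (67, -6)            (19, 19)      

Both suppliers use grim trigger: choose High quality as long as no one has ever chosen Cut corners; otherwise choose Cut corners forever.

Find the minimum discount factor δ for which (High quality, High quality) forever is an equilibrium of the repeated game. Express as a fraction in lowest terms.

1/12

One-period gain from deviating is 67 − 63 = 4. The loss is 63 − 19 = 44 in every subsequent period, with present value 44·δ/(1−δ).
Deviation is unprofitable when 44·δ/(1−δ) ≥ 4, i.e. δ/(1−δ) ≥ 1/11.
Equivalently δ ≥ 4/(4+44) = 1/12.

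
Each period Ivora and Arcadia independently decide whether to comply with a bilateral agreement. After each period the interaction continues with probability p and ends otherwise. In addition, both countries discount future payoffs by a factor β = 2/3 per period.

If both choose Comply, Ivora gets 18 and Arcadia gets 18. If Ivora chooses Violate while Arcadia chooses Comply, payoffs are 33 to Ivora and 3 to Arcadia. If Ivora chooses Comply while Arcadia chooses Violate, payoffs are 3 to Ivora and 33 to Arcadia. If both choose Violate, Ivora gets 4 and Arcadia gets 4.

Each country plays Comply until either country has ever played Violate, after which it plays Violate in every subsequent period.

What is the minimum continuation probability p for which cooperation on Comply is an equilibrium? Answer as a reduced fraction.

45/58

Expected continuation weight on next period's payoff is β·p = 2/3·p, which plays the role of the discount factor.
Cooperation requires 2/3·p ≥ (33−18)/(33−4) = 15/29, hence p ≥ 45/58.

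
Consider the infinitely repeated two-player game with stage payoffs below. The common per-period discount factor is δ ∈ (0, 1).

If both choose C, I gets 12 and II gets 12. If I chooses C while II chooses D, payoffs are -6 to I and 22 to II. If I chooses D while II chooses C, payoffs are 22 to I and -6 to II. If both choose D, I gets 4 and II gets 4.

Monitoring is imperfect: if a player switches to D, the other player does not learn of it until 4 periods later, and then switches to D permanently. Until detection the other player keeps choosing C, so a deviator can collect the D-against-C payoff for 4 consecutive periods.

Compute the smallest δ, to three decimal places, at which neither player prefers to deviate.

0.863

A deviator earns 22 for 4 periods, then 4 forever; cooperating earns 12 forever. Multiplying the IC by (1−δ):
12 ≥ 22(1−δ^4) + 4δ^4, so 18·δ^4 ≥ 10 and δ^4 ≥ 5/9.
δ ≥ (5/9)^(1/4) ≈ 0.863.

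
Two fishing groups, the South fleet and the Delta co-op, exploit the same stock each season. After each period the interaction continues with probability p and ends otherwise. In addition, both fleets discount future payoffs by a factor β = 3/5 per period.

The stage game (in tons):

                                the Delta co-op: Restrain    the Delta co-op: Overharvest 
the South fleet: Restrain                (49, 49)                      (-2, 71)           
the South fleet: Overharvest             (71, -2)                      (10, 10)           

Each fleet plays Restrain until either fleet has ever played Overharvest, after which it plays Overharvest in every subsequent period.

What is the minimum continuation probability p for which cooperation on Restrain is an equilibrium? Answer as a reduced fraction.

110/183

With continuation probability p and discount β, the effective per-period discount factor is βp.
Grim-trigger IC: βp ≥ (71−49)/(71−10) = 22/61.
So p ≥ (22/61)/(3/5) = 110/183.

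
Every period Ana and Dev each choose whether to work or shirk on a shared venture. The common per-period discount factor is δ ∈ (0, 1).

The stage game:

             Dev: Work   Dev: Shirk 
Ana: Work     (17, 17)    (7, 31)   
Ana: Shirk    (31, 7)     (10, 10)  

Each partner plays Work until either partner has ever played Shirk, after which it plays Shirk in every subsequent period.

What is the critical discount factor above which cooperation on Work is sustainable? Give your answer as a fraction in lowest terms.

2/3

One-period gain from deviating is 31 − 17 = 14. The loss is 17 − 10 = 7 in every subsequent period, with present value 7·δ/(1−δ).
Deviation is unprofitable when 7·δ/(1−δ) ≥ 14, i.e. δ/(1−δ) ≥ 2.
Equivalently δ ≥ 14/(14+7) = 2/3.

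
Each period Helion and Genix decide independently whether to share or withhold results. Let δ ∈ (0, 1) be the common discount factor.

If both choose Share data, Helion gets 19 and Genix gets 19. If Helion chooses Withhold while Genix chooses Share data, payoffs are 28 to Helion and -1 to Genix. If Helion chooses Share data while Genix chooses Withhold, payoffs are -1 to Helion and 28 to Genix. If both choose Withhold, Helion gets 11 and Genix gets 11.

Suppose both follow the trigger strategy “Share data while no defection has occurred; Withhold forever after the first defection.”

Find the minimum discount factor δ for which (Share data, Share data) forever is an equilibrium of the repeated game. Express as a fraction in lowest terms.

9/17

Cooperation forever yields 19 each period: 19/(1−δ).
Deviating yields 28 once, then 11 forever: 28 + 11δ/(1−δ).
No profitable deviation requires 19/(1−δ) ≥ 28 + 11δ/(1−δ).
Multiplying by (1−δ): 19 ≥ 28(1−δ) + 11δ = 28 − 17δ.
So 17δ ≥ 9, i.e. δ ≥ 9/17.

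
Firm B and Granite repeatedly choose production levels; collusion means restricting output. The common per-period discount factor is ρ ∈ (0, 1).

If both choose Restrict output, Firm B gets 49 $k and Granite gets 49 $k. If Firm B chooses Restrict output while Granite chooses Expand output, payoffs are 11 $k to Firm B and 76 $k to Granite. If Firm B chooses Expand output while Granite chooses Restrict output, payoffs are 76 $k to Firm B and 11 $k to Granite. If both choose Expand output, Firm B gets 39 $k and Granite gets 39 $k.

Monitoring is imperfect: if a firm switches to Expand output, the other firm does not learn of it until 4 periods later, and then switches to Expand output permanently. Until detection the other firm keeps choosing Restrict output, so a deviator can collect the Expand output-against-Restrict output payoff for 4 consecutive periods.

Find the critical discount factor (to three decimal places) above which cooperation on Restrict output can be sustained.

0.924

Deviating for the 4 undetected periods gains 76−49 = 27 per period over cooperation, then loses 49−39 = 10 per period forever once punishment starts.
Gain: 27(1 + ρ + … + ρ^3); loss: 10·ρ^4/(1−ρ).
No profitable deviation ⇔ 27(1−ρ^4) ≤ 10·ρ^4, i.e. ρ^4 ≥ 27/(27+10) = 27/37.
Hence ρ ≥ (27/37)^(1/4) ≈ 0.924.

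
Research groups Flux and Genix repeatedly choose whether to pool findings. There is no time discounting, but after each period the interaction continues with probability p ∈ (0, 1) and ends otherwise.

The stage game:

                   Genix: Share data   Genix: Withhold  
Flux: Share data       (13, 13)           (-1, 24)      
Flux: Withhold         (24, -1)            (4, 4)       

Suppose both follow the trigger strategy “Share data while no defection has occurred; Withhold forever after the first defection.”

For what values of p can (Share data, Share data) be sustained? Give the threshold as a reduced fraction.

11/20

With no time discounting, the continuation probability p plays the role of the discount factor.
Grim-trigger IC: 13/(1−p) ≥ 24 + 4p/(1−p) ⇒ p ≥ (24−13)/(24−4) = 11/20.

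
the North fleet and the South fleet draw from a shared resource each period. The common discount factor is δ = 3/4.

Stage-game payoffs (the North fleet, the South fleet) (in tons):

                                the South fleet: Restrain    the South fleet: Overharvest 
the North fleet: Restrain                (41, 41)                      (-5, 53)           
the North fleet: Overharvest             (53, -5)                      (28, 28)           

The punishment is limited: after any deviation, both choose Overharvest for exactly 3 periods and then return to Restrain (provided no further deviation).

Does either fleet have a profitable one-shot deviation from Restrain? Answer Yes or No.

No

IC: δ+…+δ^3 ≥ (53−41)/(41−28) = 12/13.
At δ = 3/4: partial sum = 1.7344 ≥ 0.9231. Cooperation sustainable.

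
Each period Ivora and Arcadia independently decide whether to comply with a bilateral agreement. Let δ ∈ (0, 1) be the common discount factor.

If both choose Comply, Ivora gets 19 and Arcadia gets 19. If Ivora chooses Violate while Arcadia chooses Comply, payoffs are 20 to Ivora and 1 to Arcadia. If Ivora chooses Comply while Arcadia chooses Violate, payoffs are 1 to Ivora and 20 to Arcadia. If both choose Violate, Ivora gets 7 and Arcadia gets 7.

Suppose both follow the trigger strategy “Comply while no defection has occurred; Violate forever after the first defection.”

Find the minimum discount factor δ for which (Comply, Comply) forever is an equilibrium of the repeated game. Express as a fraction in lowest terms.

1/13

19/(1−δ) ≥ 20 + 7δ/(1−δ)
19 ≥ 20 − 13δ
δ ≥ 1/13.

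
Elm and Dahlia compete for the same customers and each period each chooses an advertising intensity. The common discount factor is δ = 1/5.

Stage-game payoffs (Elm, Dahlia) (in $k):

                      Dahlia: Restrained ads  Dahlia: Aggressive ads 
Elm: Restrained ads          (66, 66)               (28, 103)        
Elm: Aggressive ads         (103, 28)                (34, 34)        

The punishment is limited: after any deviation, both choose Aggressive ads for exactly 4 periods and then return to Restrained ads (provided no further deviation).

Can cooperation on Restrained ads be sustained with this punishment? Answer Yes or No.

Comparing payoff streams over the 5 periods until play realigns: cooperate → 66(1+δ+…+δ^4); deviate → 103 + 34(δ+…+δ^4).
Cooperation is sustained iff (66−34)(δ+…+δ^4) ≥ 103−66.
δ+…+δ^4 = 1/5·(1−(1/5)^4)/(1−1/5) = 0.2496, and (103−66)/(66−34) = 1.1562.
0.2496 < 1.1562, so cooperation is not sustainable.

No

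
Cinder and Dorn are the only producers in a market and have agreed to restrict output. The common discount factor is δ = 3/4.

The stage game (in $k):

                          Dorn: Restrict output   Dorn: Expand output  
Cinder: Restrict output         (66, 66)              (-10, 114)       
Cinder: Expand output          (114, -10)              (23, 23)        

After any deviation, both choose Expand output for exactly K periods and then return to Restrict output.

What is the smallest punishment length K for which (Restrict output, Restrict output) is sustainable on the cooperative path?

No profitable deviation requires (66−23)(δ+…+δ^K) ≥ 114−66, i.e. δ+…+δ^K ≥ 48/43 ≈ 1.1163.
With δ = 3/4, the partial sums are K=1: 0.7500, K=2: 1.3125.
K = 2 is the first length at which the sum reaches 1.1163.

2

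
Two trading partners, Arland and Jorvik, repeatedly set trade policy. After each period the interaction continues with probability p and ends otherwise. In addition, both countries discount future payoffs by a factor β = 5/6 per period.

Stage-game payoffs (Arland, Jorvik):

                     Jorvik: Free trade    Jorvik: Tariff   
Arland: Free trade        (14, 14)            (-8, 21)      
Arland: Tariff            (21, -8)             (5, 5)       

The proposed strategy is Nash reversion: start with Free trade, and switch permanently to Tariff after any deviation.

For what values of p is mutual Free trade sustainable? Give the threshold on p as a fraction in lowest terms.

21/40

Expected continuation weight on next period's payoff is β·p = 5/6·p, which plays the role of the discount factor.
Cooperation requires 5/6·p ≥ (21−14)/(21−5) = 7/16, hence p ≥ 21/40.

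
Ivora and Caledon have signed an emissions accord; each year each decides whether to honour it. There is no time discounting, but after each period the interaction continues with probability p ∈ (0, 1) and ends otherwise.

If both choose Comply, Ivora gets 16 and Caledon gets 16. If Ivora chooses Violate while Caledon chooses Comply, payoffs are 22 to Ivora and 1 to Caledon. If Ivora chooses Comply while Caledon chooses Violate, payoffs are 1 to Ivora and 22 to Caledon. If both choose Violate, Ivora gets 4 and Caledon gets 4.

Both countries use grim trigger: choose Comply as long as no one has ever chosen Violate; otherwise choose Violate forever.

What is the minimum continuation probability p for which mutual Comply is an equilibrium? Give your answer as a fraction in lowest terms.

1/3

With no time discounting, the continuation probability p plays the role of the discount factor.
Grim-trigger IC: 16/(1−p) ≥ 22 + 4p/(1−p) ⇒ p ≥ (22−16)/(22−4) = 1/3.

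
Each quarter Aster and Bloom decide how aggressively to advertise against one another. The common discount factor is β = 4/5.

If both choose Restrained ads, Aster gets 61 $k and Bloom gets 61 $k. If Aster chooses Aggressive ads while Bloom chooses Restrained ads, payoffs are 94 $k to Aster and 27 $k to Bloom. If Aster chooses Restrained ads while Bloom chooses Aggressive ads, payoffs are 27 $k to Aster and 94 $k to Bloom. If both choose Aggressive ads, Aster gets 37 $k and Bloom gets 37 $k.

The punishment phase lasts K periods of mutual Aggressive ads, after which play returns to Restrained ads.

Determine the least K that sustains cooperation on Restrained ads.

IC: β(1−β^K)/(1−β) ≥ (94−61)/(61−37) = 11/8.
With β = 4/5: need 1 − β^K ≥ 11/8·(1−4/5)/(4/5), i.e. β^K ≤ 0.6562.
Since (4/5)^1 = 0.8000 and (4/5)^2 = 0.6400, the smallest such K is 2.

2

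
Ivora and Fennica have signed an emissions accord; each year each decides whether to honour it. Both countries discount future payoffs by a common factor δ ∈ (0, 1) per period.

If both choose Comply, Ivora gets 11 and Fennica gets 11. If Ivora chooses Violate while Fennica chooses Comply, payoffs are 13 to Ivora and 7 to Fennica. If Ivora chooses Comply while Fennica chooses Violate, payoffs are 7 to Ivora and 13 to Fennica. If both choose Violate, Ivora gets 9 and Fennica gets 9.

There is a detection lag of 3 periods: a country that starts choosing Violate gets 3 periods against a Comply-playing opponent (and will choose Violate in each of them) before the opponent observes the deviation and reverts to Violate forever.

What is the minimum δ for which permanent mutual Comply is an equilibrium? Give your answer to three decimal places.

0.794

A deviator earns 13 for 3 periods, then 9 forever; cooperating earns 11 forever. Multiplying the IC by (1−δ):
11 ≥ 13(1−δ^3) + 9δ^3, so 4·δ^3 ≥ 2 and δ^3 ≥ 1/2.
δ ≥ (1/2)^(1/3) ≈ 0.794.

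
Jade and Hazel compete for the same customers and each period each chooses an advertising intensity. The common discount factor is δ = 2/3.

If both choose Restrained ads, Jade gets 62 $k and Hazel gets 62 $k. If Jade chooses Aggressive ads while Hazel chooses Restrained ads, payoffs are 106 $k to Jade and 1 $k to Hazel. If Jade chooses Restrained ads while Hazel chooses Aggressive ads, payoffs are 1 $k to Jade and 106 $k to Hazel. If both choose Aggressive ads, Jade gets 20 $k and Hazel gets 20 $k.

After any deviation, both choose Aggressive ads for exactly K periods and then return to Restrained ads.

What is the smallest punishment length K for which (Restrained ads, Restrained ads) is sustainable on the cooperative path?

2

No profitable deviation requires (62−20)(δ+…+δ^K) ≥ 106−62, i.e. δ+…+δ^K ≥ 22/21 ≈ 1.0476.
With δ = 2/3, the partial sums are K=1: 0.6667, K=2: 1.1111.
K = 2 is the first length at which the sum reaches 1.0476.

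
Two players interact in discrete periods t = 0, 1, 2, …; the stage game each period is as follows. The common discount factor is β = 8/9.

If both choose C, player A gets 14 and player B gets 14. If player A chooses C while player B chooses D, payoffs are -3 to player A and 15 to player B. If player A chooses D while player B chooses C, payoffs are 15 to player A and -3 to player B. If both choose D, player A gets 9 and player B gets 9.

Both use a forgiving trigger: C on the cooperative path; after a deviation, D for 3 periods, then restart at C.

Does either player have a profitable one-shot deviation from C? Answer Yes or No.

No

A one-shot deviation gives 15 now, then 9 for 3 periods, then back to 14.
Gain from deviating: (15−14) today; loss: (14−9) in each of the next 3 periods.
No-deviation condition: (14−9)(β+…+β^3) ≥ 15−14, i.e. β+…+β^3 ≥ 1/5.
At β = 8/9: β+…+β^3 = 2.3813 ≥ 0.2000.
So cooperation is sustainable.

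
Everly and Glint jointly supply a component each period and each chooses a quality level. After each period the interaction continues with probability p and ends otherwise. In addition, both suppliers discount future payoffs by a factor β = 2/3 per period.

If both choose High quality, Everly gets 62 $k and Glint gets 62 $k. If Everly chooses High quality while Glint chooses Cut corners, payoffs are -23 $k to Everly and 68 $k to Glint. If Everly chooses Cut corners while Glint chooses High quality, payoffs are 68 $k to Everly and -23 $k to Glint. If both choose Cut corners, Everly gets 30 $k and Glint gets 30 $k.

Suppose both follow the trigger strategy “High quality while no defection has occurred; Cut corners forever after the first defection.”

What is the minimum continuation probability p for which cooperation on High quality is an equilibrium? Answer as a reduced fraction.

9/38

With continuation probability p and discount β, the effective per-period discount factor is βp.
Grim-trigger IC: βp ≥ (68−62)/(68−30) = 3/19.
So p ≥ (3/19)/(2/3) = 9/38.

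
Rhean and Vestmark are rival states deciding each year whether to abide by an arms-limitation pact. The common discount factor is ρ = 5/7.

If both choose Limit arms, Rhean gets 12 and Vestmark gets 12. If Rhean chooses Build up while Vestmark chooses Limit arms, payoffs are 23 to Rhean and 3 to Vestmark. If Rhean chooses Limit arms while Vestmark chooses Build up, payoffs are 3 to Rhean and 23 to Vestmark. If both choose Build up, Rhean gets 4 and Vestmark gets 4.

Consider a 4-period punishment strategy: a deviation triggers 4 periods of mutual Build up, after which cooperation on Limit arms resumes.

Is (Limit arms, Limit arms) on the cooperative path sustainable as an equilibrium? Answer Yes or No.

Comparing payoff streams over the 5 periods until play realigns: cooperate → 12(1+ρ+…+ρ^4); deviate → 23 + 4(ρ+…+ρ^4).
Cooperation is sustained iff (12−4)(ρ+…+ρ^4) ≥ 23−12.
ρ+…+ρ^4 = 5/7·(1−(5/7)^4)/(1−5/7) = 1.8492, and (23−12)/(12−4) = 1.3750.
1.8492 ≥ 1.3750, so cooperation is sustainable.

Yes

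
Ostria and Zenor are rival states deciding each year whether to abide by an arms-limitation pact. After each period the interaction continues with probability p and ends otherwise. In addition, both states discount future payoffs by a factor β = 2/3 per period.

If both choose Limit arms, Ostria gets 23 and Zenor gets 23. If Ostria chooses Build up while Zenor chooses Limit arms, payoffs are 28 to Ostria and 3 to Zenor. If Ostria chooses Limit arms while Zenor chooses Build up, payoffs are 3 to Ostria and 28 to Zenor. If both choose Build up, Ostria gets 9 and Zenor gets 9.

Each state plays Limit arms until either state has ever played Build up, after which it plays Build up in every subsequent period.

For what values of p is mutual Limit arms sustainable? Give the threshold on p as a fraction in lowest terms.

Expected continuation weight on next period's payoff is β·p = 2/3·p, which plays the role of the discount factor.
Cooperation requires 2/3·p ≥ (28−23)/(28−9) = 5/19, hence p ≥ 15/38.

15/38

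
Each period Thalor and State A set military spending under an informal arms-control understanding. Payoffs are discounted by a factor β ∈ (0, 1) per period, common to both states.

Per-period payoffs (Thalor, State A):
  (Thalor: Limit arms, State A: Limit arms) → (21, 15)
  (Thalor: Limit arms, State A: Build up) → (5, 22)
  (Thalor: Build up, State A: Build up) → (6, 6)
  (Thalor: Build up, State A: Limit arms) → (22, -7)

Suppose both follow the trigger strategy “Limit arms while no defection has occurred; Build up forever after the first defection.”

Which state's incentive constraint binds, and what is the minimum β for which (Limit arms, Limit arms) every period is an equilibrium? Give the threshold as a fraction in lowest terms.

Thalor: cooperation gives 21 each period; deviation gives 22 once then 6 forever.
  21/(1−β) ≥ 22 + 6β/(1−β) ⇒ β ≥ 1/16.
State A: cooperation gives 15 each period; deviation gives 22 once then 6 forever.
  β ≥ 7/16.
Both must hold, so the binding constraint is State A's: β ≥ 7/16.

State A; β ≥ 7/16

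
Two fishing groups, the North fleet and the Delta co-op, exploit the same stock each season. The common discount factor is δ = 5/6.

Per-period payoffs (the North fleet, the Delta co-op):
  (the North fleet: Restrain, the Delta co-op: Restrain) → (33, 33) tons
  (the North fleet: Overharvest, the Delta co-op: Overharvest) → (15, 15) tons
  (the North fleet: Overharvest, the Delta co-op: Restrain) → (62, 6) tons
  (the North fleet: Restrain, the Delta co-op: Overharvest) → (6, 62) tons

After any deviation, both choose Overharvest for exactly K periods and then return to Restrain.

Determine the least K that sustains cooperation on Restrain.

IC: δ(1−δ^K)/(1−δ) ≥ (62−33)/(33−15) = 29/18.
With δ = 5/6: need 1 − δ^K ≥ 29/18·(1−5/6)/(5/6), i.e. δ^K ≤ 0.6778.
Since (5/6)^2 = 0.6944 and (5/6)^3 = 0.5787, the smallest such K is 3.

3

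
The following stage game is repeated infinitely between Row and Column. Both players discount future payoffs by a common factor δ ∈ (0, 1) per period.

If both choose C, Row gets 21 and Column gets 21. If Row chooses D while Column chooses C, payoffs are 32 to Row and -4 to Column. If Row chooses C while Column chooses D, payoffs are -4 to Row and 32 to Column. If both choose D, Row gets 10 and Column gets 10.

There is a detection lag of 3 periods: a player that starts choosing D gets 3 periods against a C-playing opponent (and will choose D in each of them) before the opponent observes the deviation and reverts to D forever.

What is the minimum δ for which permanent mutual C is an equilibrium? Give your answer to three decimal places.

The best deviation is to choose D for all 3 undetected periods, earning 32 each, then 10 forever once detected.
Deviation value: 32(1−δ^3)/(1−δ) + 10δ^3/(1−δ); cooperation value: 21/(1−δ).
IC: 21 ≥ 32(1−δ^3) + 10δ^3 = 32 − 22δ^3.
So δ^3 ≥ 11/22 = 1/2, giving δ ≥ (1/2)^(1/3) ≈ 0.794.

0.794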